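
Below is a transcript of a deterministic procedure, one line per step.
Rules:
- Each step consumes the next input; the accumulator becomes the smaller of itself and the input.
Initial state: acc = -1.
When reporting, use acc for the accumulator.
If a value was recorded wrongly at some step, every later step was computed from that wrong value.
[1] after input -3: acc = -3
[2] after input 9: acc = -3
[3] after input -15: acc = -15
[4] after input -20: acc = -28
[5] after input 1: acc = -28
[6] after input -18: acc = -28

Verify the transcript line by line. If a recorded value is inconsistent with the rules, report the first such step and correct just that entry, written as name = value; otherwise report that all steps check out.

step 4, acc = -20

Step 1: acc = min(-1, -3) = -3 — agrees with the transcript.
Step 2: acc = min(-3, 9) = -3 — same as recorded.
Step 3: acc = min(-3, -15) = -15 — consistent with the transcript.
Step 4: acc = min(-15, -20) = -20 — the transcript disagrees here.
The earliest wrong entry is at step 4: it should read acc = -20.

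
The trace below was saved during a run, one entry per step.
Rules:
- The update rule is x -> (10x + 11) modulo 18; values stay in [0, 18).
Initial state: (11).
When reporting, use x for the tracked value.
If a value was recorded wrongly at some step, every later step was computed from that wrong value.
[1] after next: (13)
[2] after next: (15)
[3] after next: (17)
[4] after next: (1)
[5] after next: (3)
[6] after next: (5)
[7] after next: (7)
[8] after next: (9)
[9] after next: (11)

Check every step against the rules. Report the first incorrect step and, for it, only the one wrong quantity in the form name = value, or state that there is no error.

step 1: x = (10*11 + 11) mod 18 = 13 -> verified
step 2: x = (10*13 + 11) mod 18 = 15 -> confirmed correct
step 3: x = (10*15 + 11) mod 18 = 17 -> in agreement
step 4: x = (10*17 + 11) mod 18 = 1 -> checks out
step 5: x = (10*1 + 11) mod 18 = 3 -> in agreement
step 6: x = (10*3 + 11) mod 18 = 5 -> agrees with the trace
step 7: x = (10*5 + 11) mod 18 = 7 -> consistent with the trace
step 8: x = (10*7 + 11) mod 18 = 9 -> same as recorded
step 9: x = (10*9 + 11) mod 18 = 11 -> same as recorded
All steps check out; nothing to correct.

no error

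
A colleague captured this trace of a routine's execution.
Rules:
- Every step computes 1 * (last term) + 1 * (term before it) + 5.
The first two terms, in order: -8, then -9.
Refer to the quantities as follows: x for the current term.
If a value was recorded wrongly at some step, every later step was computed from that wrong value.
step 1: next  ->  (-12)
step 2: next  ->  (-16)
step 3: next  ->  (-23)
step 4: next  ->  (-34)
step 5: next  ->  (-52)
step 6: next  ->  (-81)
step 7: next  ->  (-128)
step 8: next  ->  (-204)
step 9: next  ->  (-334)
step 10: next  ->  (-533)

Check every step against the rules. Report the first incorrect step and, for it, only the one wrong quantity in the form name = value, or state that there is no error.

step 9, x = -327

step 1: x = 1*(-9) + (1)*(-8) + (5) = -12 -> exactly as logged
step 2: x = 1*(-12) + (1)*(-9) + (5) = -16 -> no discrepancy
step 3: x = 1*(-16) + (1)*(-12) + (5) = -23 -> same as recorded
step 4: x = 1*(-23) + (1)*(-16) + (5) = -34 -> in agreement
step 5: x = 1*(-34) + (1)*(-23) + (5) = -52 -> same as recorded
step 6: x = 1*(-52) + (1)*(-34) + (5) = -81 -> same as recorded
step 7: x = 1*(-81) + (1)*(-52) + (5) = -128 -> same as recorded
step 8: x = 1*(-128) + (1)*(-81) + (5) = -204 -> consistent with the trace
step 9: x = 1*(-204) + (1)*(-128) + (5) = -327 -> the entry is off here
Conclusion: step 9 carries the first error; the entry should be x = -327.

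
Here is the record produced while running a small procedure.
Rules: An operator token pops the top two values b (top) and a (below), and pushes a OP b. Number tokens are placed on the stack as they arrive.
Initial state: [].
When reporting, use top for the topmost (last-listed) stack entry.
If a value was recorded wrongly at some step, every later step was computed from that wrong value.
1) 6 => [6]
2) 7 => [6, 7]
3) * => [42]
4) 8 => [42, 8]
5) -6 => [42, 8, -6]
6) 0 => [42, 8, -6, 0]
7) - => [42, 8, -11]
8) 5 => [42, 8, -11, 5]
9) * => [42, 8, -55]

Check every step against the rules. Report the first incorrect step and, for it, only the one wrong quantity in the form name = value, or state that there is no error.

step 7, top = -6

Step 1: push 6: top = 6 — matches.
Step 2: push 7: top = 7 — same as recorded.
Step 3: 6 * 7 = 42 — consistent with the record.
Step 4: push 8: top = 8 — same as recorded.
Step 5: push -6: top = -6 — matches.
Step 6: push 0: top = 0 — same as recorded.
Step 7: -6 - 0 = -6 — a discrepancy with the record.
The audit stops at step 7: the recorded entry is wrong and should be top = -6.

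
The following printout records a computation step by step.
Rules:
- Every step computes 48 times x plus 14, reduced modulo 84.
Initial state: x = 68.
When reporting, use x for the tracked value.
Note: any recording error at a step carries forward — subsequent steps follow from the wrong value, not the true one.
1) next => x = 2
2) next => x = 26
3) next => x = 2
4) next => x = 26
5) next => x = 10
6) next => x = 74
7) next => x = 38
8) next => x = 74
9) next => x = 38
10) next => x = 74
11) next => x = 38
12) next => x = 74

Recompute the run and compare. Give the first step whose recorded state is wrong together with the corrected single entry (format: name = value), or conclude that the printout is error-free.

step 5, x = 2

step 1: x = (48*68 + 14) mod 84 = 2 -> confirmed correct
step 2: x = (48*2 + 14) mod 84 = 26 -> agrees with the printout
step 3: x = (48*26 + 14) mod 84 = 2 -> verified
step 4: x = (48*2 + 14) mod 84 = 26 -> consistent with the printout
step 5: x = (48*26 + 14) mod 84 = 2 -> the printout has a different value
The audit stops at step 5: the recorded entry is wrong and should be x = 2.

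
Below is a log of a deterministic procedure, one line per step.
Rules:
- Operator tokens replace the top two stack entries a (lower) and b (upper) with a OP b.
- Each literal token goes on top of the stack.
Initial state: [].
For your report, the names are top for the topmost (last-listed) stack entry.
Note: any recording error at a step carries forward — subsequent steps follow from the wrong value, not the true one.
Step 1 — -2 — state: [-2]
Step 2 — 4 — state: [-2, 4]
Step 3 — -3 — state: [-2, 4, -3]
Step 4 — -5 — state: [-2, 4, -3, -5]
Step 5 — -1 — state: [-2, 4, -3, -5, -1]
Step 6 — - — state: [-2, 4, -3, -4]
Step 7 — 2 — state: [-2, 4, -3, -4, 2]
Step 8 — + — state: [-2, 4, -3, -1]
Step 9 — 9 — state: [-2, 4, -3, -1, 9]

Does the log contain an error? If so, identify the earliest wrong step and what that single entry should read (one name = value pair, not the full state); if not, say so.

Recomputing the run from the initial state:
step 1: [-2]
step 2: [-2, 4]
step 3: [-2, 4, -3]
step 4: [-2, 4, -3, -5]
step 5: [-2, 4, -3, -5, -1]
step 6: [-2, 4, -3, -4]
step 7: [-2, 4, -3, -4, 2]
step 8: [-2, 4, -3, -2]
step 9: [-2, 4, -3, -2, 9]
The first disagreement with the log is at step 8, where the value should be top = -2.

step 8, top = -2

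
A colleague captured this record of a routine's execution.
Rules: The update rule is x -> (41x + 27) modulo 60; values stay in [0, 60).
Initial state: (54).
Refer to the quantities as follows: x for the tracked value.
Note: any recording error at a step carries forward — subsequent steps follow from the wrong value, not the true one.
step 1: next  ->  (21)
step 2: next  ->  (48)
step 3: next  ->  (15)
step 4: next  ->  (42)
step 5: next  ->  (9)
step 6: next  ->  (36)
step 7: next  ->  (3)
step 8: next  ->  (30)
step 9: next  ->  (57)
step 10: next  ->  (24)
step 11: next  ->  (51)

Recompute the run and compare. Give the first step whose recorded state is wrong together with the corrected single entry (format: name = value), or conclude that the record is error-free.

Recomputing the run from the initial state:
step 1: x = 21
step 2: x = 48
step 3: x = 15
step 4: x = 42
step 5: x = 9
step 6: x = 36
step 7: x = 3
step 8: x = 30
step 9: x = 57
step 10: x = 24
step 11: x = 51
This matches the record at every step.

no error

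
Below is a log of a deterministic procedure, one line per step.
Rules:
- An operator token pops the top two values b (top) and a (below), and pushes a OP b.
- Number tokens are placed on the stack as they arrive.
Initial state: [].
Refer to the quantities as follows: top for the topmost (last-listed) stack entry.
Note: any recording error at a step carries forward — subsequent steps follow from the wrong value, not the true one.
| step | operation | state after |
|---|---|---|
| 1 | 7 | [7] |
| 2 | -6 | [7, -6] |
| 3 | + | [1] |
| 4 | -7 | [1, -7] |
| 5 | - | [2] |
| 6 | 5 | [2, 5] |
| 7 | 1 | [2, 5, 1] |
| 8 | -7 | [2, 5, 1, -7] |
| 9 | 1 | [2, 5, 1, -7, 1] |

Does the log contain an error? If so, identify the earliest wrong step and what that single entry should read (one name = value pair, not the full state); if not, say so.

step 1: push 7: top = 7 -> confirmed correct
step 2: push -6: top = -6 -> exactly as logged
step 3: 7 + -6 = 1 -> agrees with the log
step 4: push -7: top = -7 -> same as recorded
step 5: 1 - -7 = 8 -> the log has a different value
That makes step 5 the first incorrect line — top = 8 is what it should show.

step 5, top = 8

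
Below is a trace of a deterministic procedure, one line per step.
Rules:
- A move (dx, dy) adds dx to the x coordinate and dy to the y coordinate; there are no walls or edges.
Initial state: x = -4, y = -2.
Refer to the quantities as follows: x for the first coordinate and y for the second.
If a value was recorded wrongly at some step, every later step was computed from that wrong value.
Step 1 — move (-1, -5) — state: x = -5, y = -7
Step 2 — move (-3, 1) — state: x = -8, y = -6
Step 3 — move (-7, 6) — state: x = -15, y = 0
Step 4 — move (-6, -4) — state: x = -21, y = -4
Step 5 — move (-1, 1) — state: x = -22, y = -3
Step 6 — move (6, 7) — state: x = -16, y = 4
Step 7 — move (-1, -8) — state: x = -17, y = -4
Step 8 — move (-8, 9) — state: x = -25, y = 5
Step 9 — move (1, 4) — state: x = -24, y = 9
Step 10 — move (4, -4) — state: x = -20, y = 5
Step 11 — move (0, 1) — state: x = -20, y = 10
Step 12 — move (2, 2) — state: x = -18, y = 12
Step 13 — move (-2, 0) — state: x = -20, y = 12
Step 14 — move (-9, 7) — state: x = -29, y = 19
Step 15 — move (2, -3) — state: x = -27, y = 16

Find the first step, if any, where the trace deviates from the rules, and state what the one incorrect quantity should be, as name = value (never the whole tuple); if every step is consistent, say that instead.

step 1: x = -4 + (-1) = -5, y = -2 + (-5) = -7 -> confirmed correct
step 2: x = -5 + (-3) = -8, y = -7 + (1) = -6 -> agrees with the trace
step 3: x = -8 + (-7) = -15, y = -6 + (6) = 0 -> in agreement
step 4: x = -15 + (-6) = -21, y = 0 + (-4) = -4 -> no discrepancy
step 5: x = -21 + (-1) = -22, y = -4 + (1) = -3 -> checks out
step 6: x = -22 + (6) = -16, y = -3 + (7) = 4 -> consistent with the trace
step 7: x = -16 + (-1) = -17, y = 4 + (-8) = -4 -> same as recorded
step 8: x = -17 + (-8) = -25, y = -4 + (9) = 5 -> confirmed correct
step 9: x = -25 + (1) = -24, y = 5 + (4) = 9 -> no discrepancy
step 10: x = -24 + (4) = -20, y = 9 + (-4) = 5 -> exactly as logged
step 11: x = -20 + (0) = -20, y = 5 + (1) = 6 -> the trace has a different value
First deviation found at step 11; the corrected entry is y = 6.

step 11, y = 6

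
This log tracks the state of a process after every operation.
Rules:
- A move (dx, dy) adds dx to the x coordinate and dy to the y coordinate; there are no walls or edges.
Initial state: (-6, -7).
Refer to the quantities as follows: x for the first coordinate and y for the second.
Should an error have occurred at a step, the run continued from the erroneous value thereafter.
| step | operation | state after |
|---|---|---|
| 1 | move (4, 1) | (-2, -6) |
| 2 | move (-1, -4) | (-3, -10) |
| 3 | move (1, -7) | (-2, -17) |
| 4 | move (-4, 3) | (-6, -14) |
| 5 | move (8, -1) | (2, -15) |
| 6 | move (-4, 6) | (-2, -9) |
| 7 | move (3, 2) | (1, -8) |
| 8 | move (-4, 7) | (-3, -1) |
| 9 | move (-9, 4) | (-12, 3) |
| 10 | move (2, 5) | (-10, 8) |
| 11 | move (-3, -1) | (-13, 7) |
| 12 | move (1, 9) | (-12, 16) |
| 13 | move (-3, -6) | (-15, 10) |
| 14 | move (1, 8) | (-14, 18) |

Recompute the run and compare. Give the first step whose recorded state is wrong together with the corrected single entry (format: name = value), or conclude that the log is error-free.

Recomputing the run from the initial state:
step 1: x = -2, y = -6
step 2: x = -3, y = -10
step 3: x = -2, y = -17
step 4: x = -6, y = -14
step 5: x = 2, y = -15
step 6: x = -2, y = -9
step 7: x = 1, y = -7
step 8: x = -3, y = 0
step 9: x = -12, y = 4
step 10: x = -10, y = 9
step 11: x = -13, y = 8
step 12: x = -12, y = 17
step 13: x = -15, y = 11
step 14: x = -14, y = 19
The first disagreement with the log is at step 7, where the value should be y = -7.

step 7, y = -7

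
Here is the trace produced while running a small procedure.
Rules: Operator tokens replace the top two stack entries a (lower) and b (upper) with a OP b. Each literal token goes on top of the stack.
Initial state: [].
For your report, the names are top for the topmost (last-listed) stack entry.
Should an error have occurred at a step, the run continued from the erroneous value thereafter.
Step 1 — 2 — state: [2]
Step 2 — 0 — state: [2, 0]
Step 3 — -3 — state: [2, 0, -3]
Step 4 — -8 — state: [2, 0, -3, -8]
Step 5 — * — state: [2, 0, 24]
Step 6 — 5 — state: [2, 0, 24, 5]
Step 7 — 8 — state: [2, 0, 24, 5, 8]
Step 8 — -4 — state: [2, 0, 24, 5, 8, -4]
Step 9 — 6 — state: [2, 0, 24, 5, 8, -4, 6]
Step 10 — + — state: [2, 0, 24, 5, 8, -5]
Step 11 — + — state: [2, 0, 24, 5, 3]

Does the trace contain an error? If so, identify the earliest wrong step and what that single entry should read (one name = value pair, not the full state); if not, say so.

step 1: push 2: top = 2 -> in agreement
step 2: push 0: top = 0 -> checks out
step 3: push -3: top = -3 -> exactly as logged
step 4: push -8: top = -8 -> same as recorded
step 5: -3 * -8 = 24 -> verified
step 6: push 5: top = 5 -> verified
step 7: push 8: top = 8 -> exactly as logged
step 8: push -4: top = -4 -> confirmed correct
step 9: push 6: top = 6 -> in agreement
step 10: -4 + 6 = 2 -> the recorded entry deviates here
The earliest wrong entry is at step 10: it should read top = 2.

step 10, top = 2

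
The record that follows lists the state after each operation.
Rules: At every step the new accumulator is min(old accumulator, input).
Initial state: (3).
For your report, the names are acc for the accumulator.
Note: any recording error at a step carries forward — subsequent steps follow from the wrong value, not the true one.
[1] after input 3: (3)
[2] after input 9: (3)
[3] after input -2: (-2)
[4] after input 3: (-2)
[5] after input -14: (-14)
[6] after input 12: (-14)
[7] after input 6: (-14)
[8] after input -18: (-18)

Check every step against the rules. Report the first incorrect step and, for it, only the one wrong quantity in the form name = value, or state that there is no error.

no error

Recomputing the run from the initial state:
step 1: acc = 3
step 2: acc = 3
step 3: acc = -2
step 4: acc = -2
step 5: acc = -14
step 6: acc = -14
step 7: acc = -14
step 8: acc = -18
This matches the record at every step.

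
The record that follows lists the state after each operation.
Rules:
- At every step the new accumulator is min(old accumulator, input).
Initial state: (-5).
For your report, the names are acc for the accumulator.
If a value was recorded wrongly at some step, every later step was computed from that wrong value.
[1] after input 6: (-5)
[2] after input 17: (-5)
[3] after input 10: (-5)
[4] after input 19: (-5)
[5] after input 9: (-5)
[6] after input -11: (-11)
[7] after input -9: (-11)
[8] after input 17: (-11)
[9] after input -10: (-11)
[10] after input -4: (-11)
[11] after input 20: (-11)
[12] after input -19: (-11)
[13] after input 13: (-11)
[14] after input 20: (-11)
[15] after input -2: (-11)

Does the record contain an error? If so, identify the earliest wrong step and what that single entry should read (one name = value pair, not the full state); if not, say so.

step 12, acc = -19

1. acc = min(-5, 6) = -5 (exactly as logged)
2. acc = min(-5, 17) = -5 (same as recorded)
3. acc = min(-5, 10) = -5 (verified)
4. acc = min(-5, 19) = -5 (verified)
5. acc = min(-5, 9) = -5 (no discrepancy)
6. acc = min(-5, -11) = -11 (same as recorded)
7. acc = min(-11, -9) = -11 (same as recorded)
8. acc = min(-11, 17) = -11 (no discrepancy)
9. acc = min(-11, -10) = -11 (checks out)
10. acc = min(-11, -4) = -11 (same as recorded)
11. acc = min(-11, 20) = -11 (no discrepancy)
12. acc = min(-11, -19) = -19 (a discrepancy with the record)
Step 12 is the first one off; corrected, acc = -19.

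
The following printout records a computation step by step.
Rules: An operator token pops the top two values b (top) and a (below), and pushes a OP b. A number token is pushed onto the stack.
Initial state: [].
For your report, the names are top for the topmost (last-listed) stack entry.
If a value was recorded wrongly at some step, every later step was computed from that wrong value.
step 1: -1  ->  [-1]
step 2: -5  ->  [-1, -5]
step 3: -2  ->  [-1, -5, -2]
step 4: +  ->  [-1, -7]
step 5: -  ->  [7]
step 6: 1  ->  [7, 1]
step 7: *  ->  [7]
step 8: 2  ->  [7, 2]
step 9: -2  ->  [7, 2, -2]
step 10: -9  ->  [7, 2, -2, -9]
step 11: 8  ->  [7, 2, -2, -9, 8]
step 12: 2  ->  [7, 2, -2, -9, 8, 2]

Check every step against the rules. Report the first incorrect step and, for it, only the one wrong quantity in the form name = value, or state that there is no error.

step 1: push -1: top = -1 -> consistent with the printout
step 2: push -5: top = -5 -> in agreement
step 3: push -2: top = -2 -> in agreement
step 4: -5 + -2 = -7 -> exactly as logged
step 5: -1 - -7 = 6 -> the entry is off here
Step 5 is the first one off; corrected, top = 6.

step 5, top = 6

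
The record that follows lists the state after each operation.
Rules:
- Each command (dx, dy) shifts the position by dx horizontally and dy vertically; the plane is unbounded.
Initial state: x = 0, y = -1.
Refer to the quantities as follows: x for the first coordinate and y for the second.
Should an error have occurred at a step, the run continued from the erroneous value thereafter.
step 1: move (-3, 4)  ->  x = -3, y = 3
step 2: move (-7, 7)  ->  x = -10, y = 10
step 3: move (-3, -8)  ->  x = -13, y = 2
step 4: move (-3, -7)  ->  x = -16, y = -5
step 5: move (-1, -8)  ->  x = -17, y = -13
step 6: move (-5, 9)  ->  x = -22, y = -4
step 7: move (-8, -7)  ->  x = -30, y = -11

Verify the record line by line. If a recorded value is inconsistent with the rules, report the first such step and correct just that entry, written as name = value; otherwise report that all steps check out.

Recomputing the run from the initial state:
step 1: x = -3, y = 3
step 2: x = -10, y = 10
step 3: x = -13, y = 2
step 4: x = -16, y = -5
step 5: x = -17, y = -13
step 6: x = -22, y = -4
step 7: x = -30, y = -11
This matches the record at every step.

no error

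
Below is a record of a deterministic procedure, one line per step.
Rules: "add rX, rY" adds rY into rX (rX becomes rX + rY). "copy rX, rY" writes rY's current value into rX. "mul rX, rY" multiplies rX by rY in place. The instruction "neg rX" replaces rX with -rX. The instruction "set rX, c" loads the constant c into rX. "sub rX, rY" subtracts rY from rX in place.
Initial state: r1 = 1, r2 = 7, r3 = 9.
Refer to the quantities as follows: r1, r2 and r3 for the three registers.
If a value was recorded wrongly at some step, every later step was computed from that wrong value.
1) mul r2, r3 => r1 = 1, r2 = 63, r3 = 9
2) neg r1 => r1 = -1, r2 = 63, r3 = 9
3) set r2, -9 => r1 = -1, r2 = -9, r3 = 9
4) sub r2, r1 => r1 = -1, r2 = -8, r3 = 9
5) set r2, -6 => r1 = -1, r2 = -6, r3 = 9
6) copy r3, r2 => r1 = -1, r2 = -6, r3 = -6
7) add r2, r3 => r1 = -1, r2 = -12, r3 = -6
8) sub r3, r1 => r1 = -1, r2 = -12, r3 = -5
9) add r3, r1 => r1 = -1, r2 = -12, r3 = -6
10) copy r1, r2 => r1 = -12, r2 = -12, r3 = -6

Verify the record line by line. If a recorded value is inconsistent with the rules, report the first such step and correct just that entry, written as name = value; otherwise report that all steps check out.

Step 1: r2 = 7 * 9 = 63 — no discrepancy.
Step 2: r1 = -(1) = -1 — confirmed correct.
Step 3: r2 = -9 — exactly as logged.
Step 4: r2 = -9 - -1 = -8 — no discrepancy.
Step 5: r2 = -6 — in agreement.
Step 6: r3 = -6 — in agreement.
Step 7: r2 = -6 + -6 = -12 — exactly as logged.
Step 8: r3 = -6 - -1 = -5 — checks out.
Step 9: r3 = -5 + -1 = -6 — same as recorded.
Step 10: r1 = -12 — consistent with the record.
The whole run recomputes cleanly — no discrepancies.

no error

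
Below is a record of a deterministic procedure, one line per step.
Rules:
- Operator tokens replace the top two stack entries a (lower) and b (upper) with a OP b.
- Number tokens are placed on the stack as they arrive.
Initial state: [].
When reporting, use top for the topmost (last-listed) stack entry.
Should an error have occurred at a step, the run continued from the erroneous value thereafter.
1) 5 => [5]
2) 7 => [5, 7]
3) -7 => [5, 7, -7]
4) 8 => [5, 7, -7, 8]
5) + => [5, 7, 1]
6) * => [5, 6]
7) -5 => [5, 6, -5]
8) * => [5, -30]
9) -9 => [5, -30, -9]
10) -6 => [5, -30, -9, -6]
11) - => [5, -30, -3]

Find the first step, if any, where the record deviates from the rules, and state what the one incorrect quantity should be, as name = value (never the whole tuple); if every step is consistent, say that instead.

Step 1: push 5: top = 5 — verified.
Step 2: push 7: top = 7 — agrees with the record.
Step 3: push -7: top = -7 — exactly as logged.
Step 4: push 8: top = 8 — no discrepancy.
Step 5: -7 + 8 = 1 — confirmed correct.
Step 6: 7 * 1 = 7 — first mismatch against the record.
Conclusion: step 6 carries the first error; the entry should be top = 7.

step 6, top = 7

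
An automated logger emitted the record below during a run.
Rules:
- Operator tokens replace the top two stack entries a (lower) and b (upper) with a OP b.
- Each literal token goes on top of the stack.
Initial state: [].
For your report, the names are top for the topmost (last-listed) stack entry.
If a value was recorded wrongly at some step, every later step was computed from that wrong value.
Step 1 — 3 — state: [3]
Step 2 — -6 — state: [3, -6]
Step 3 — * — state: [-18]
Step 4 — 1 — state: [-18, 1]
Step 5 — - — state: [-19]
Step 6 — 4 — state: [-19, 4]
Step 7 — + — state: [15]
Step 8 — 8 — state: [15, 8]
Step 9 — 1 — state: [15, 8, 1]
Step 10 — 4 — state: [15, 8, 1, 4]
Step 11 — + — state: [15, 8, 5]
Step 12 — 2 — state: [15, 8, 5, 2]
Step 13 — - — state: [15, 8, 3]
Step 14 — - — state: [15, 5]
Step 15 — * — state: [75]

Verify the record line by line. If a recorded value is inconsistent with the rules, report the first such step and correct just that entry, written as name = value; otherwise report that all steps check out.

step 1: push 3: top = 3 -> same as recorded
step 2: push -6: top = -6 -> exactly as logged
step 3: 3 * -6 = -18 -> verified
step 4: push 1: top = 1 -> checks out
step 5: -18 - 1 = -19 -> matches
step 6: push 4: top = 4 -> consistent with the record
step 7: -19 + 4 = -15 -> the record has a different value
So the first discrepancy is step 7, where the right value is top = -15.

step 7, top = -15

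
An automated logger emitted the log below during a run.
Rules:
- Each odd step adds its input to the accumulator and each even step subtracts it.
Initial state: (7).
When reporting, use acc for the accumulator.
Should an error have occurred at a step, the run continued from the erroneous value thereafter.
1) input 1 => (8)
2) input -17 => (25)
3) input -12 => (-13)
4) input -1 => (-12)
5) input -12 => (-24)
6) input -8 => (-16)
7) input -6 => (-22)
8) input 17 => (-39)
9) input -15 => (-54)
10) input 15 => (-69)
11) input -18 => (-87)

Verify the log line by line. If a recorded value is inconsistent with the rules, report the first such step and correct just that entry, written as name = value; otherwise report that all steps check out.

step 3, acc = 13

Step 1: acc = 7 + 1 = 8 — confirmed correct.
Step 2: acc = 8 - -17 = 25 — in agreement.
Step 3: acc = 25 + -12 = 13 — not what was recorded.
First deviation found at step 3; the corrected entry is acc = 13.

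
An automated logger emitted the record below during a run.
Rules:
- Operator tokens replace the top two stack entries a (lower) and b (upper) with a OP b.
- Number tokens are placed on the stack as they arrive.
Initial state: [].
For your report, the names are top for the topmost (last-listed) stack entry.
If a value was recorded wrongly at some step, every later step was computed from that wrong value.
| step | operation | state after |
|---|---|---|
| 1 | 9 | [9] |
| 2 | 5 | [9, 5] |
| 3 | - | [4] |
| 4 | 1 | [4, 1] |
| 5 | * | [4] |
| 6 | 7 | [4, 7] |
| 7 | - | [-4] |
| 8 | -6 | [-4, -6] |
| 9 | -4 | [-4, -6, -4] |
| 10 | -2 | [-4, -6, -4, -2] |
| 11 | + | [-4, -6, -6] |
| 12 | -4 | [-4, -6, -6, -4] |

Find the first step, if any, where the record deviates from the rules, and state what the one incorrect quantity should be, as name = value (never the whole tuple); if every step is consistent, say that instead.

step 7, top = -3

step 1: push 9: top = 9 -> checks out
step 2: push 5: top = 5 -> same as recorded
step 3: 9 - 5 = 4 -> matches
step 4: push 1: top = 1 -> same as recorded
step 5: 4 * 1 = 4 -> checks out
step 6: push 7: top = 7 -> confirmed correct
step 7: 4 - 7 = -3 -> not what was recorded
Conclusion: step 7 carries the first error; the entry should be top = -3.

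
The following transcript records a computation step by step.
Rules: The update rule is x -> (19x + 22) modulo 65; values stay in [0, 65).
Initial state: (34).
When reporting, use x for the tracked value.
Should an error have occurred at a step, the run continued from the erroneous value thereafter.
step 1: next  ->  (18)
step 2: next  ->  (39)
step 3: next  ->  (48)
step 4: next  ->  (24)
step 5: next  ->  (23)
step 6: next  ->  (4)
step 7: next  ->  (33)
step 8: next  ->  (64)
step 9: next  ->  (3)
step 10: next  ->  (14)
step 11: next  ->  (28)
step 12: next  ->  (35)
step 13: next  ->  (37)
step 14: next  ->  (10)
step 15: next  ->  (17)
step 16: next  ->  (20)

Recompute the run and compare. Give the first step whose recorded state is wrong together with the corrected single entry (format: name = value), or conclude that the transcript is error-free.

step 12, x = 34

Step 1: x = (19*34 + 22) mod 65 = 18 — no discrepancy.
Step 2: x = (19*18 + 22) mod 65 = 39 — matches.
Step 3: x = (19*39 + 22) mod 65 = 48 — consistent with the transcript.
Step 4: x = (19*48 + 22) mod 65 = 24 — matches.
Step 5: x = (19*24 + 22) mod 65 = 23 — consistent with the transcript.
Step 6: x = (19*23 + 22) mod 65 = 4 — same as recorded.
Step 7: x = (19*4 + 22) mod 65 = 33 — checks out.
Step 8: x = (19*33 + 22) mod 65 = 64 — exactly as logged.
Step 9: x = (19*64 + 22) mod 65 = 3 — consistent with the transcript.
Step 10: x = (19*3 + 22) mod 65 = 14 — no discrepancy.
Step 11: x = (19*14 + 22) mod 65 = 28 — agrees with the transcript.
Step 12: x = (19*28 + 22) mod 65 = 34 — a discrepancy with the transcript.
First incorrect step: 12; the correct value is x = 34.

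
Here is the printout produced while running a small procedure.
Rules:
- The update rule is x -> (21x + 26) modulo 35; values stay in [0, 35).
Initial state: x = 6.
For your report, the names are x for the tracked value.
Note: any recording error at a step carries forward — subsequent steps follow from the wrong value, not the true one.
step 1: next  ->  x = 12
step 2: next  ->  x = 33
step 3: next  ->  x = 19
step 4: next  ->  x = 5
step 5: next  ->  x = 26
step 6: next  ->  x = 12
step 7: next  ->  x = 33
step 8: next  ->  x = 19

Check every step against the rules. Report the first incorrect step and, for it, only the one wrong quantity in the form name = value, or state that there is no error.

no error

Recomputing the run from the initial state:
step 1: x = 12
step 2: x = 33
step 3: x = 19
step 4: x = 5
step 5: x = 26
step 6: x = 12
step 7: x = 33
step 8: x = 19
This matches the printout at every step.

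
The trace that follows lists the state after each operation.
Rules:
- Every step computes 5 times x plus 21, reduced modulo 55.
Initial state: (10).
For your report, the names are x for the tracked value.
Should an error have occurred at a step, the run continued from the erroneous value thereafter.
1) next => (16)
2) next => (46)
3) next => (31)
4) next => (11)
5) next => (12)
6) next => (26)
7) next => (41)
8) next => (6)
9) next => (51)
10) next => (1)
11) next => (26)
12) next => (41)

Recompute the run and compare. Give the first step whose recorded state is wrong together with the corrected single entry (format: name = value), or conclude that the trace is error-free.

Recomputing the run from the initial state:
step 1: x = 16
step 2: x = 46
step 3: x = 31
step 4: x = 11
step 5: x = 21
step 6: x = 16
step 7: x = 46
step 8: x = 31
step 9: x = 11
step 10: x = 21
step 11: x = 16
step 12: x = 46
The first disagreement with the trace is at step 5, where the value should be x = 21.

step 5, x = 21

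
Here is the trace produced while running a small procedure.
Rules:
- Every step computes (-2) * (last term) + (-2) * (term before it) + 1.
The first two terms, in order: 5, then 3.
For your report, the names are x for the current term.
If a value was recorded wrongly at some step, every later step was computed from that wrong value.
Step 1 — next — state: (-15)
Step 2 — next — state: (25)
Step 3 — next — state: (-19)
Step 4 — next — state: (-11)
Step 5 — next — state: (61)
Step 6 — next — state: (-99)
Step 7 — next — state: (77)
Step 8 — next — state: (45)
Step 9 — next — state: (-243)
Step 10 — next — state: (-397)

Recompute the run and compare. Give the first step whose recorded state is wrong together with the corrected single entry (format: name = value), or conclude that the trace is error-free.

step 10, x = 397

Recomputing the run from the initial state:
step 1: x = -15
step 2: x = 25
step 3: x = -19
step 4: x = -11
step 5: x = 61
step 6: x = -99
step 7: x = 77
step 8: x = 45
step 9: x = -243
step 10: x = 397
The first disagreement with the trace is at step 10, where the value should be x = 397.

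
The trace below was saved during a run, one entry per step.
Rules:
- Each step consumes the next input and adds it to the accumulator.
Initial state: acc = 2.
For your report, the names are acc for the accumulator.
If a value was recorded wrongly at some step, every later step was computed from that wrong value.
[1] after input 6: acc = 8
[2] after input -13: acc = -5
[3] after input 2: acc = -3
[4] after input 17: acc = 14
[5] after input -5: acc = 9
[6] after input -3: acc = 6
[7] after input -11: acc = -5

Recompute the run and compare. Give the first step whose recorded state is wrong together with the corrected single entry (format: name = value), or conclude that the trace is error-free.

no error

Recomputing the run from the initial state:
step 1: acc = 8
step 2: acc = -5
step 3: acc = -3
step 4: acc = 14
step 5: acc = 9
step 6: acc = 6
step 7: acc = -5
This matches the trace at every step.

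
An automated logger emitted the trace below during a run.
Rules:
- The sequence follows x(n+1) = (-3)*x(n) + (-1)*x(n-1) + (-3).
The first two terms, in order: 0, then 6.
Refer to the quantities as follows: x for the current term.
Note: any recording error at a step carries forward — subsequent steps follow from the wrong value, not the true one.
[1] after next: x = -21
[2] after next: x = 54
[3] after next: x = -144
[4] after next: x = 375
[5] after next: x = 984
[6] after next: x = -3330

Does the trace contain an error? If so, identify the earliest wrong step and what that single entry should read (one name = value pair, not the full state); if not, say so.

Recomputing the run from the initial state:
step 1: x = -21
step 2: x = 54
step 3: x = -144
step 4: x = 375
step 5: x = -984
step 6: x = 2574
The first disagreement with the trace is at step 5, where the value should be x = -984.

step 5, x = -984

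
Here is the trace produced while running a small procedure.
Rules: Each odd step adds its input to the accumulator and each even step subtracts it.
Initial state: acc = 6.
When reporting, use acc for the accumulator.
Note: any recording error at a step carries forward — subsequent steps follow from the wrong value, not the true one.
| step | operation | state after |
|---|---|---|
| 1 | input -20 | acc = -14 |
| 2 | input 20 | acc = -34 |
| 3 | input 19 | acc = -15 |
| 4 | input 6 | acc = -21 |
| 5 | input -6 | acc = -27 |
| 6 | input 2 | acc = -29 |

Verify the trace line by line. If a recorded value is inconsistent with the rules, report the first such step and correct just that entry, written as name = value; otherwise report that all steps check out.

no error

1. acc = 6 + -20 = -14 (agrees with the trace)
2. acc = -14 - 20 = -34 (in agreement)
3. acc = -34 + 19 = -15 (in agreement)
4. acc = -15 - 6 = -21 (no discrepancy)
5. acc = -21 + -6 = -27 (same as recorded)
6. acc = -27 - 2 = -29 (exactly as logged)
All entries verified; no error found.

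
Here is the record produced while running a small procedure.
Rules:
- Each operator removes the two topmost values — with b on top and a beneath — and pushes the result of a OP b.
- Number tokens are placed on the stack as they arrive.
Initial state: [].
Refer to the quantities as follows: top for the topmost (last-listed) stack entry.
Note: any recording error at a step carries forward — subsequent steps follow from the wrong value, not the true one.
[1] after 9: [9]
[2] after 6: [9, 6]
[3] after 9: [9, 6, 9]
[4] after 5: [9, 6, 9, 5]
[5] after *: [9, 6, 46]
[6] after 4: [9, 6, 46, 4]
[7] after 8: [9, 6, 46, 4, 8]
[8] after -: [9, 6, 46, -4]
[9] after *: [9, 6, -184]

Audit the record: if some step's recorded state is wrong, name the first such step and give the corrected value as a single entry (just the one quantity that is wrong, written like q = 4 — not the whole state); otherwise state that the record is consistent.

step 5, top = 45

Recomputing the run from the initial state:
step 1: [9]
step 2: [9, 6]
step 3: [9, 6, 9]
step 4: [9, 6, 9, 5]
step 5: [9, 6, 45]
step 6: [9, 6, 45, 4]
step 7: [9, 6, 45, 4, 8]
step 8: [9, 6, 45, -4]
step 9: [9, 6, -180]
The first disagreement with the record is at step 5, where the value should be top = 45.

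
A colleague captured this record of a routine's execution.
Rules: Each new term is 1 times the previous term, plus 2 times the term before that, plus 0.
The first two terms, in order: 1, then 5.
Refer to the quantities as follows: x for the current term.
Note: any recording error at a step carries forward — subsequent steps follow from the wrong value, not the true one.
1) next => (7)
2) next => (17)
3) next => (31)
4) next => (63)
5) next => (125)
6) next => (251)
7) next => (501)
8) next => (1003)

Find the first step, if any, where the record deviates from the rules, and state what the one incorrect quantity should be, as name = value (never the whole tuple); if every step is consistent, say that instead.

Recomputing the run from the initial state:
step 1: x = 7
step 2: x = 17
step 3: x = 31
step 4: x = 65
step 5: x = 127
step 6: x = 257
step 7: x = 511
step 8: x = 1025
The first disagreement with the record is at step 4, where the value should be x = 65.

step 4, x = 65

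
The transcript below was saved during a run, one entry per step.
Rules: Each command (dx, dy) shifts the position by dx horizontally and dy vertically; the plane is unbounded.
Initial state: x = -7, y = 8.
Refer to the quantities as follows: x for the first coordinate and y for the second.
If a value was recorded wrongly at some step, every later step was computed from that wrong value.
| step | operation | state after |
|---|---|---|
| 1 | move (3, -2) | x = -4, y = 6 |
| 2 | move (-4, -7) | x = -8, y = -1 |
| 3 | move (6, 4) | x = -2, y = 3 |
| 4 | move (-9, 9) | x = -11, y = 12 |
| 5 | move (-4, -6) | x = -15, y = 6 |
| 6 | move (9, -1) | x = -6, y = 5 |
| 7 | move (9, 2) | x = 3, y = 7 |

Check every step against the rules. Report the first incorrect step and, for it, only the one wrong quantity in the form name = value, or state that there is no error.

no error

step 1: x = -7 + (3) = -4, y = 8 + (-2) = 6 -> checks out
step 2: x = -4 + (-4) = -8, y = 6 + (-7) = -1 -> checks out
step 3: x = -8 + (6) = -2, y = -1 + (4) = 3 -> exactly as logged
step 4: x = -2 + (-9) = -11, y = 3 + (9) = 12 -> confirmed correct
step 5: x = -11 + (-4) = -15, y = 12 + (-6) = 6 -> agrees with the transcript
step 6: x = -15 + (9) = -6, y = 6 + (-1) = 5 -> same as recorded
step 7: x = -6 + (9) = 3, y = 5 + (2) = 7 -> exactly as logged
The recomputation confirms every line.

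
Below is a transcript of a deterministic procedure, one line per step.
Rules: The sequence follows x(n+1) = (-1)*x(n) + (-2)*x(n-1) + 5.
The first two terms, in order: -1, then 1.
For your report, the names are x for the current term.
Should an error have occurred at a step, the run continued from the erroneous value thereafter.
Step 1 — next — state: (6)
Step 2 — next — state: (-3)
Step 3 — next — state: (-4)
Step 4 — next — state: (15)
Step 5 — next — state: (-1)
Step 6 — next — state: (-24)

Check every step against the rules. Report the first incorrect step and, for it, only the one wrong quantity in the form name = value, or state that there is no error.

step 5, x = -2

Recomputing the run from the initial state:
step 1: x = 6
step 2: x = -3
step 3: x = -4
step 4: x = 15
step 5: x = -2
step 6: x = -23
The first disagreement with the transcript is at step 5, where the value should be x = -2.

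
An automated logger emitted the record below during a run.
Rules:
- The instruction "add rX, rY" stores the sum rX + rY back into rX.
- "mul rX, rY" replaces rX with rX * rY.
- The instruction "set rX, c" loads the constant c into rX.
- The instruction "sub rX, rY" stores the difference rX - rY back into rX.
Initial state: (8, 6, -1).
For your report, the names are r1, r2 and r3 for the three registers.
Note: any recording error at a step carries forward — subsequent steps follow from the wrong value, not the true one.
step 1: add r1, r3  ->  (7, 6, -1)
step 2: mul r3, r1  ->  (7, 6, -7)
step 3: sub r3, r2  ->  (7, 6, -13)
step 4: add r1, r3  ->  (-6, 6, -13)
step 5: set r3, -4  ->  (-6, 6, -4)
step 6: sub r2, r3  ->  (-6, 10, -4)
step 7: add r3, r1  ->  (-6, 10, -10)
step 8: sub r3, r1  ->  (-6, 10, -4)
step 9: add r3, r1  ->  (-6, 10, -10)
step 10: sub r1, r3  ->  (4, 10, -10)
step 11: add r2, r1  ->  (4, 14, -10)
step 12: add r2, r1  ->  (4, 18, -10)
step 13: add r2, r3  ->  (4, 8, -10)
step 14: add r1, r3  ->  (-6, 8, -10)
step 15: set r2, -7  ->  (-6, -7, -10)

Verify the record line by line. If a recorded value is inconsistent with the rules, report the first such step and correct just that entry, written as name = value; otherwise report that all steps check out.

step 1: r1 = 8 + -1 = 7 -> consistent with the record
step 2: r3 = -1 * 7 = -7 -> consistent with the record
step 3: r3 = -7 - 6 = -13 -> same as recorded
step 4: r1 = 7 + -13 = -6 -> exactly as logged
step 5: r3 = -4 -> same as recorded
step 6: r2 = 6 - -4 = 10 -> no discrepancy
step 7: r3 = -4 + -6 = -10 -> confirmed correct
step 8: r3 = -10 - -6 = -4 -> no discrepancy
step 9: r3 = -4 + -6 = -10 -> confirmed correct
step 10: r1 = -6 - -10 = 4 -> checks out
step 11: r2 = 10 + 4 = 14 -> same as recorded
step 12: r2 = 14 + 4 = 18 -> agrees with the record
step 13: r2 = 18 + -10 = 8 -> agrees with the record
step 14: r1 = 4 + -10 = -6 -> agrees with the record
step 15: r2 = -7 -> verified
Nothing is out of place; the run is error-free.

no error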